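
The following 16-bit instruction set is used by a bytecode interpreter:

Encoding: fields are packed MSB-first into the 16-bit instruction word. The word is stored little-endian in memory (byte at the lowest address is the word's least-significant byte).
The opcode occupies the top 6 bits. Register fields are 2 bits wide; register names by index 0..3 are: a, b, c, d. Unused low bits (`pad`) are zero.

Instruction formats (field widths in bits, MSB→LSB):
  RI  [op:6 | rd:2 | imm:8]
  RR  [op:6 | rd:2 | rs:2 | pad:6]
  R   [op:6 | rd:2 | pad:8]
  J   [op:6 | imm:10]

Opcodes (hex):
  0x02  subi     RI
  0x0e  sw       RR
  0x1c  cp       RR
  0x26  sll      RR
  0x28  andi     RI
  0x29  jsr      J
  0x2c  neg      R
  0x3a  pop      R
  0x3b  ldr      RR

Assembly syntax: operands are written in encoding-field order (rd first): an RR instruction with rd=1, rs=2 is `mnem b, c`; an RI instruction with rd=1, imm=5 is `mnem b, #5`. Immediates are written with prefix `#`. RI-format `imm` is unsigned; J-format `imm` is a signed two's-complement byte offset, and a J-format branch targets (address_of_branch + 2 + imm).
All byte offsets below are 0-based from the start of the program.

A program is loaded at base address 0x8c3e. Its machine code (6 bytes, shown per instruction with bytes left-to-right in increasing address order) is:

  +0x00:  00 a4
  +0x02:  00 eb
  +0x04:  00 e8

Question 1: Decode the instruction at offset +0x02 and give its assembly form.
[02] 00 eb → 0xeb00
  op=0xeb00>>10=0x3a ⇒ pop (R)
  [9:8] rd=3 = d

pop d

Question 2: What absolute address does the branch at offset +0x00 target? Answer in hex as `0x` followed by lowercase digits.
off 0x00: read 00 a4 as little → 0xa400
  opcode bits[15:10]=0x29: jsr/J
  [9:0] imm=0 = #0
  target = base 0x8c3e + off 0x00 + 2 + imm 0 = 0x8c40

0x8c40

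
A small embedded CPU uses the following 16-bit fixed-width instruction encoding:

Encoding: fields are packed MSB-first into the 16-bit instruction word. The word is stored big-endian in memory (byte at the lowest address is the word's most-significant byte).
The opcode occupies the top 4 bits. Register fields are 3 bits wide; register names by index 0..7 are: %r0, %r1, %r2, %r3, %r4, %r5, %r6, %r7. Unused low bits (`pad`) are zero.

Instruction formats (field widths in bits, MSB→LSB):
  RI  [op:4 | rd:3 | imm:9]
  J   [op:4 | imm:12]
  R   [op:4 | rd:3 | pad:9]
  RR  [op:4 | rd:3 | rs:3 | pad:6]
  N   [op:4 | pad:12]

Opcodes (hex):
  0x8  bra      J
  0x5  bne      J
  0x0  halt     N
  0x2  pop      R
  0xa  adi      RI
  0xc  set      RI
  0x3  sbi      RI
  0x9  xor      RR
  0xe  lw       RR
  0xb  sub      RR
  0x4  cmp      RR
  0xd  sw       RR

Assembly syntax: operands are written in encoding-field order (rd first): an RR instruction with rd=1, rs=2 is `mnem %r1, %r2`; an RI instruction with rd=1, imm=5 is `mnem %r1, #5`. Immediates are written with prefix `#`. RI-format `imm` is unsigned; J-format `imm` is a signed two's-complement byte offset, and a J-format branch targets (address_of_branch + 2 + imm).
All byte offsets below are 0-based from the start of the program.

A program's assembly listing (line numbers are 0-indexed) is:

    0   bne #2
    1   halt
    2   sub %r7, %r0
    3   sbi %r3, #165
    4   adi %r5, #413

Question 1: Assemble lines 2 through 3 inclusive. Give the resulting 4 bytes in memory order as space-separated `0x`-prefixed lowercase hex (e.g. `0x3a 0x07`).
0xbe 0x00 0x36 0xa5

L2: sub op=0xb:4|rd=7:3|rs=0:3|pad=0:6 ⇒ 0xbe00 ⇒ big be 00
L3: sbi op=0x3:4|rd=3:3|imm=165:9 ⇒ 0x36a5 ⇒ big 36 a5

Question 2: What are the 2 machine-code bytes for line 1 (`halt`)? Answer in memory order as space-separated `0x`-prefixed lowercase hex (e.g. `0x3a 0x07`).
0x00 0x00

1. halt fields op=0x0:4|pad=0:12 → word 0000h → 00 00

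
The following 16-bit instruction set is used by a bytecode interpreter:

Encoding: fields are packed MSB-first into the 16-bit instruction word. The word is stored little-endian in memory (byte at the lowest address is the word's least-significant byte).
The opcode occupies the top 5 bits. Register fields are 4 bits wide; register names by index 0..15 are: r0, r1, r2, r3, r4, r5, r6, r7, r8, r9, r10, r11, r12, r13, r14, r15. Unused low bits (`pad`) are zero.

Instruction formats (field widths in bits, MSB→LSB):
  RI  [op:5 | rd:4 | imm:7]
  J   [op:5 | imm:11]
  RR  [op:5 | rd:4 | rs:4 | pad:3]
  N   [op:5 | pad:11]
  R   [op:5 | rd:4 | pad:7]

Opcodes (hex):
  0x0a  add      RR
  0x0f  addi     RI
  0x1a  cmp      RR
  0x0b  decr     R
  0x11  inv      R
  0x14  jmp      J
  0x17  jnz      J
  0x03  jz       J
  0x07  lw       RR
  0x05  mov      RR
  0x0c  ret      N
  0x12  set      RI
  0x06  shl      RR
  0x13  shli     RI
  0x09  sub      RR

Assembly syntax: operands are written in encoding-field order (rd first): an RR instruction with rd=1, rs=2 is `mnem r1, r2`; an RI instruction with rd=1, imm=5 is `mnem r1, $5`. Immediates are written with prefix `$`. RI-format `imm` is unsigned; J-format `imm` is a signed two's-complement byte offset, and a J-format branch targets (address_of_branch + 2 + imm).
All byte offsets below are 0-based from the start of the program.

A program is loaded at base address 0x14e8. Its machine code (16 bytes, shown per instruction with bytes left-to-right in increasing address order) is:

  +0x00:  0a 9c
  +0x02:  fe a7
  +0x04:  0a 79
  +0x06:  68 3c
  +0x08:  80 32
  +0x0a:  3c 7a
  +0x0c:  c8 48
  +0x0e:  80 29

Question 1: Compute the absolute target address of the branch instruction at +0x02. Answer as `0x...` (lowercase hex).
+0x02: fe a7 ⇒ word 0xa7fe (little)
  op=0xa7fe>>11=0x14 ⇒ jmp (J)
  imm@[10:0]=0x7fe (s11→-2) ⇒ $-2
  target = base 0x14e8 + off 0x02 + 2 + imm -2 = 0x14ea

0x14ea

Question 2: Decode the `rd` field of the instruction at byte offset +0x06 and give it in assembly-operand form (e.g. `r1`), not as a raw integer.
r8

off 0x06: read 68 3c as little → 0x3c68
  opcode bits[15:11]=0x7: lw/RR
  rd: (w>>7)&0xf=0x8 → r8
  rs: (w>>3)&0xf=0xd → r13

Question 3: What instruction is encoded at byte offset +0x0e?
off 0x0e: read 80 29 as little → 0x2980
  top 5b → 0x5 → mov [RR]
  rd@[10:7]=0x3 ⇒ r3
  rs@[6:3]=0x0 ⇒ r0

mov r3, r0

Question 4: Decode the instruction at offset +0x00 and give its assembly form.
off 0x00: read 0a 9c as little → 0x9c0a
  op=0x9c0a>>11=0x13 ⇒ shli (RI)
  rd@[10:7]=0x8 ⇒ r8
  imm@[6:0]=0xa ⇒ $10

shli r8, $10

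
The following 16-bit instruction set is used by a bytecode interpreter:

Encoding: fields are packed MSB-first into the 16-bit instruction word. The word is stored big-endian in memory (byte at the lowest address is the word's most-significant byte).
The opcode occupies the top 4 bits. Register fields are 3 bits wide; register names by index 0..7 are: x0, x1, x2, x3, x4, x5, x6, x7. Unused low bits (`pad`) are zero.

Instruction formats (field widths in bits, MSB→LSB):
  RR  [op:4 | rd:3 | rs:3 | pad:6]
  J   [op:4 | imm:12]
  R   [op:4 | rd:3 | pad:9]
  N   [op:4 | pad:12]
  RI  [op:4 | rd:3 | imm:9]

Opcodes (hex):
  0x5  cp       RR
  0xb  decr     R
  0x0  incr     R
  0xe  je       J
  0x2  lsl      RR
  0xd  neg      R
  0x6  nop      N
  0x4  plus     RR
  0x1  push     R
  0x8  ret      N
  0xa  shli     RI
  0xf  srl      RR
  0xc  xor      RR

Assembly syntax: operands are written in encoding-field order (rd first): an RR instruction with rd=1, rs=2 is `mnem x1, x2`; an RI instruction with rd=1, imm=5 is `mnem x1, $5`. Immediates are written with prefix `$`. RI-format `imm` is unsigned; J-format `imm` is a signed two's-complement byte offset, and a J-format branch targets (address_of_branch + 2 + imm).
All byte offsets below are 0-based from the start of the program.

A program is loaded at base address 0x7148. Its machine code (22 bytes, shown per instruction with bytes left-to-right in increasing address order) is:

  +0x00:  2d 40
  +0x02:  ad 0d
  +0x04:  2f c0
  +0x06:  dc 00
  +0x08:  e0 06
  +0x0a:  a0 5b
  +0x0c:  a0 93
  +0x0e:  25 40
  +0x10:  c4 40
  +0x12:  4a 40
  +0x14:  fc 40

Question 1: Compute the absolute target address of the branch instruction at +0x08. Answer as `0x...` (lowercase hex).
+0x08: e0 06 ⇒ word 0xe006 (big)
  opcode bits[15:12]=0xe: je/J
  imm: (w>>0)&0xfff=0x6 → $6
  target = base 0x7148 + off 0x08 + 2 + imm 6 = 0x7158

0x7158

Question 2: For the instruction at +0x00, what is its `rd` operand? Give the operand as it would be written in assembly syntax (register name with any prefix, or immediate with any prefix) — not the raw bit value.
off 0x00: read 2d 40 as big → 0x2d40
  top 4b → 0x2 → lsl [RR]
  [11:9] rd=6 = x6
  [8:6] rs=5 = x5

x6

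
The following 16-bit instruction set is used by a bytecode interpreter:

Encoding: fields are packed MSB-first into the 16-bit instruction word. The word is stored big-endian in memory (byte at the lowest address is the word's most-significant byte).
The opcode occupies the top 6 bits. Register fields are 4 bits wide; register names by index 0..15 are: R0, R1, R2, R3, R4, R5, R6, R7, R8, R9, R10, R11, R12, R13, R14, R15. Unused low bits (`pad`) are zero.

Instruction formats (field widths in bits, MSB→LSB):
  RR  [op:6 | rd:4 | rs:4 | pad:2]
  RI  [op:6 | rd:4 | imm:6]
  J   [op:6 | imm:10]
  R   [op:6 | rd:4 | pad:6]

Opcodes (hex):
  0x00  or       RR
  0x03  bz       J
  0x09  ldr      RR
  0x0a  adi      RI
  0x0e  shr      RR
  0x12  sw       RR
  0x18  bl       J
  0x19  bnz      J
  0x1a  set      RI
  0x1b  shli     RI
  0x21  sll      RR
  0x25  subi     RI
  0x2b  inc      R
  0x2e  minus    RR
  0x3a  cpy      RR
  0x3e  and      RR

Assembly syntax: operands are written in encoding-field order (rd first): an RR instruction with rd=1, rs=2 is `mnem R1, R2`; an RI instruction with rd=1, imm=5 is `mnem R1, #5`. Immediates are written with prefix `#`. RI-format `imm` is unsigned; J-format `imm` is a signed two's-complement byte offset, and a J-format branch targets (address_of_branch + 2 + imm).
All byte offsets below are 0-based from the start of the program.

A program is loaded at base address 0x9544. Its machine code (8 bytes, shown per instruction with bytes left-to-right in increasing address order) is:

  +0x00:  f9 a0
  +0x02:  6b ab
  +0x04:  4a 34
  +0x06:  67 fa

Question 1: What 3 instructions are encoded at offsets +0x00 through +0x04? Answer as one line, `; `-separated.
[00] f9 a0 → 0xf9a0
  opcode bits[15:10]=0x3e: and/RR
  rd@[9:6]=0x6 ⇒ R6
  rs@[5:2]=0x8 ⇒ R8
[02] 6b ab → 0x6bab
  opcode bits[15:10]=0x1a: set/RI
  rd@[9:6]=0xe ⇒ R14
  imm@[5:0]=0x2b ⇒ #43
[04] 4a 34 → 0x4a34
  opcode bits[15:10]=0x12: sw/RR
  rd@[9:6]=0x8 ⇒ R8
  rs@[5:2]=0xd ⇒ R13

and R6, R8; set R14, #43; sw R8, R13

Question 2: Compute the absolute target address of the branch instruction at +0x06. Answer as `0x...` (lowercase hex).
0x9546

@+06  big-endian(67 fa) = 0x67fa
  op=0x67fa>>10=0x19 ⇒ bnz (J)
  imm: (w>>0)&0x3ff=0x3fa (s10→-6) → #-6
  target = base 0x9544 + off 0x06 + 2 + imm -6 = 0x9546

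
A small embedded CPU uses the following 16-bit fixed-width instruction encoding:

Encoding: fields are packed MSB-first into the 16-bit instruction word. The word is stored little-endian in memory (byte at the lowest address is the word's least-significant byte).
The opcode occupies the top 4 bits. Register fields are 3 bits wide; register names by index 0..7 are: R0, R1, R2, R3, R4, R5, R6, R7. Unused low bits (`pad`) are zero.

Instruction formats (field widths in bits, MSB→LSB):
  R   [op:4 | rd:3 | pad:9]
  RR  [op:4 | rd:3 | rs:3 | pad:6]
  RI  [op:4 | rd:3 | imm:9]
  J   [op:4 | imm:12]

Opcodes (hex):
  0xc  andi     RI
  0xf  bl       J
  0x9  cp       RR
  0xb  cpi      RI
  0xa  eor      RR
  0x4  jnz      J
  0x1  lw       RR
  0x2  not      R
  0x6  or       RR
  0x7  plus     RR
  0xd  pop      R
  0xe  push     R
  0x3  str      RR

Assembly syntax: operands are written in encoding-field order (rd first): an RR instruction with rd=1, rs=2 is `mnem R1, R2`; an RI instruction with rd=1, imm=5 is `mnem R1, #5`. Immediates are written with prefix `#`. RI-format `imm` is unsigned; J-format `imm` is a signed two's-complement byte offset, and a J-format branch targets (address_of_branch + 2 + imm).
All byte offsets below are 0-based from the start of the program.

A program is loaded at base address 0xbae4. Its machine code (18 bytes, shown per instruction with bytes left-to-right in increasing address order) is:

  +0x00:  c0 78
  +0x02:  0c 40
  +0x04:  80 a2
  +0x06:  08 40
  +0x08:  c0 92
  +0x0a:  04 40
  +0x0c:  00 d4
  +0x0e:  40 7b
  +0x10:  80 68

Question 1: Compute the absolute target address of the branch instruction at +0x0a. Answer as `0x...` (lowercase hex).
off 0x0a: read 04 40 as little → 0x4004
  op=0x4004>>12=0x4 ⇒ jnz (J)
  imm: (w>>0)&0xfff=0x4 → #4
  target = base 0xbae4 + off 0x0a + 2 + imm 4 = 0xbaf4

0xbaf4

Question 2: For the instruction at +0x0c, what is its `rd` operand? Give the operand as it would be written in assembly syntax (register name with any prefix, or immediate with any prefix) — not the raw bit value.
+0x0c: 00 d4 ⇒ word 0xd400 (little)
  top 4b → 0xd → pop [R]
  rd@[11:9]=0x2 ⇒ R2

R2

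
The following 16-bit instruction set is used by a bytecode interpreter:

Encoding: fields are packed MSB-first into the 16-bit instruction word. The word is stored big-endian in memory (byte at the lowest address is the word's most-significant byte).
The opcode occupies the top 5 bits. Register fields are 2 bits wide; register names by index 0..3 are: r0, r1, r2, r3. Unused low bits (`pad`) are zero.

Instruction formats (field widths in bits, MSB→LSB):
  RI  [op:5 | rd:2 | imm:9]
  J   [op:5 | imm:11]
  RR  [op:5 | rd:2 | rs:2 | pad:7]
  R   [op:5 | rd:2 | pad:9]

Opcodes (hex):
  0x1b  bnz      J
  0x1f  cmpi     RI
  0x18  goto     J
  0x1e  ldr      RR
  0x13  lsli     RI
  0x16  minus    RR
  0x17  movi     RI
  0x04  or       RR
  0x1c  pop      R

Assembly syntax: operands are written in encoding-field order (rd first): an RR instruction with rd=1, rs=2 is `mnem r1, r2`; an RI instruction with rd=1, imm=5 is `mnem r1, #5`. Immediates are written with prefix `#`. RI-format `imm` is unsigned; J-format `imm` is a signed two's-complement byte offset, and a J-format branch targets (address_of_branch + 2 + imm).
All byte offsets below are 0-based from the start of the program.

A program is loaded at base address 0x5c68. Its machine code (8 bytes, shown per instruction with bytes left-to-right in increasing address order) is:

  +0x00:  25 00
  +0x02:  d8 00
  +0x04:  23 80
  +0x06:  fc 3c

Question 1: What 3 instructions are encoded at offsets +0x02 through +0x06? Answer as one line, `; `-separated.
bnz #0; or r1, r3; cmpi r2, #60

+0x02: d8 00 ⇒ word 0xd800 (big)
  op=0xd800>>11=0x1b ⇒ bnz (J)
  imm@[10:0]=0x0 ⇒ #0
+0x04: 23 80 ⇒ word 0x2380 (big)
  op=0x2380>>11=0x4 ⇒ or (RR)
  rd@[10:9]=0x1 ⇒ r1
  rs@[8:7]=0x3 ⇒ r3
+0x06: fc 3c ⇒ word 0xfc3c (big)
  op=0xfc3c>>11=0x1f ⇒ cmpi (RI)
  rd@[10:9]=0x2 ⇒ r2
  imm@[8:0]=0x3c ⇒ #60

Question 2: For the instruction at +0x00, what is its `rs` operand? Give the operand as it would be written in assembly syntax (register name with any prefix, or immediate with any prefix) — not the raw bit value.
off 0x00: read 25 00 as big → 0x2500
  opcode bits[15:11]=0x4: or/RR
  rd: (w>>9)&0x3=0x2 → r2
  rs: (w>>7)&0x3=0x2 → r2

r2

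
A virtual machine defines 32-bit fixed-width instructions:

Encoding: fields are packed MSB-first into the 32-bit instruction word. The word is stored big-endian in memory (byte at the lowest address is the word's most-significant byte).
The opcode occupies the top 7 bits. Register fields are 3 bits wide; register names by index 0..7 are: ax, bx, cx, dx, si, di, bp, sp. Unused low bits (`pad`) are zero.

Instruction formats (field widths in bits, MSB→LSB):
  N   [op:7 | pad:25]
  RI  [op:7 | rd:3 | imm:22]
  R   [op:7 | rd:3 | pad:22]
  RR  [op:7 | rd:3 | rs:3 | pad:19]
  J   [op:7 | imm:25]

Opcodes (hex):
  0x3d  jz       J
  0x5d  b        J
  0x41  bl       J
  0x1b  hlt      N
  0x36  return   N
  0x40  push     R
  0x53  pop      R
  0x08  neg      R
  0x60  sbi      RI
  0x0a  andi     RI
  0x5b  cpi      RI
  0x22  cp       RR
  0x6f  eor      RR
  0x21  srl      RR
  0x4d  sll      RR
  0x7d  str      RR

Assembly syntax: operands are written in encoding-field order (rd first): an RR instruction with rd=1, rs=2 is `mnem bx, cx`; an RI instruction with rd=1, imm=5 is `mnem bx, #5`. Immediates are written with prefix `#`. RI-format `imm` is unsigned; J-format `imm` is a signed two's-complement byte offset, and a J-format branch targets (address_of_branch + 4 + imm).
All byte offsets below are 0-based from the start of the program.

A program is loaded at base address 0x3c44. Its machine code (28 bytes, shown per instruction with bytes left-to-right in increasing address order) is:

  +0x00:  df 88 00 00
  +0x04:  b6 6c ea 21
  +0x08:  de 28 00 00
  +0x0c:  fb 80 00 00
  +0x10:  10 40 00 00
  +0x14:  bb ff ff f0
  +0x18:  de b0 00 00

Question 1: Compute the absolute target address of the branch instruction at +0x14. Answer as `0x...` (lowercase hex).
off 0x14: read bb ff ff f0 as big → 0xbbfffff0
  top 7b → 0x5d → b [J]
  imm: (w>>0)&0x1ffffff=0x1fffff0 (s25→-16) → #-16
  target = base 0x3c44 + off 0x14 + 4 + imm -16 = 0x3c4c

0x3c4c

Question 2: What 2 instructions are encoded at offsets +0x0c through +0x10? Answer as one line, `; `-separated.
str bp, ax; neg bx

@+0c  big-endian(fb 80 00 00) = 0xfb800000
  op=0xfb800000>>25=0x7d ⇒ str (RR)
  rd@[24:22]=0x6 ⇒ bp
  rs@[21:19]=0x0 ⇒ ax
@+10  big-endian(10 40 00 00) = 0x10400000
  op=0x10400000>>25=0x8 ⇒ neg (R)
  rd@[24:22]=0x1 ⇒ bx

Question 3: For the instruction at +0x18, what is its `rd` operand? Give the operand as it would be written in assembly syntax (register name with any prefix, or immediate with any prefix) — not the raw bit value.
off 0x18: read de b0 00 00 as big → 0xdeb00000
  op=0xdeb00000>>25=0x6f ⇒ eor (RR)
  rd@[24:22]=0x2 ⇒ cx
  rs@[21:19]=0x6 ⇒ bp

cx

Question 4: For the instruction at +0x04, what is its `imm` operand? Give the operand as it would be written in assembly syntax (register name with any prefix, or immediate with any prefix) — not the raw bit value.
#2943521

@+04  big-endian(b6 6c ea 21) = 0xb66cea21
  opcode bits[31:25]=0x5b: cpi/RI
  rd@[24:22]=0x1 ⇒ bx
  imm@[21:0]=0x2cea21 ⇒ #2943521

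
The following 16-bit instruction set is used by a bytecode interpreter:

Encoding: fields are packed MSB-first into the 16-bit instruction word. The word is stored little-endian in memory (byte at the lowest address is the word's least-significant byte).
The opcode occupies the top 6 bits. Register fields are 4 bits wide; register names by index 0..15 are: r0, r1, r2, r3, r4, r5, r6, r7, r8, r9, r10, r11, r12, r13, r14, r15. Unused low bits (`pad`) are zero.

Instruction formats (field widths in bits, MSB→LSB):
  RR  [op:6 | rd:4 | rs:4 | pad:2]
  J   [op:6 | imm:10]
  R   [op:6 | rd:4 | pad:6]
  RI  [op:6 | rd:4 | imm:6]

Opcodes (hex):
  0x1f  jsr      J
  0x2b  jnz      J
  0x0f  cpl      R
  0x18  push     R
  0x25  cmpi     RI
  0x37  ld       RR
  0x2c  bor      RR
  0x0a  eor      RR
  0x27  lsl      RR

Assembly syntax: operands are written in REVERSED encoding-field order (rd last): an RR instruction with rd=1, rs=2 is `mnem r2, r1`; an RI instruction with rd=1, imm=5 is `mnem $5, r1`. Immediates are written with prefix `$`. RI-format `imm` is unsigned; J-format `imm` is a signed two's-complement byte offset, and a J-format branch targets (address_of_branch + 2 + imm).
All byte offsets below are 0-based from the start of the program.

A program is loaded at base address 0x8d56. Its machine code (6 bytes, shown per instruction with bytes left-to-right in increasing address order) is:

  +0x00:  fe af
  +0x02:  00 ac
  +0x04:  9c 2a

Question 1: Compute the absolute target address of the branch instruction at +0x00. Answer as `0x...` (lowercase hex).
0x8d56

+0x00: fe af ⇒ word 0xaffe (little)
  top 6b → 0x2b → jnz [J]
  [9:0] imm=1022 (s10→-2) = $-2
  target = base 0x8d56 + off 0x00 + 2 + imm -2 = 0x8d56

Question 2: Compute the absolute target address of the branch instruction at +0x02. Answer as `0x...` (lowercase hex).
0x8d5a

+0x02: 00 ac ⇒ word 0xac00 (little)
  op=0xac00>>10=0x2b ⇒ jnz (J)
  [9:0] imm=0 = $0
  target = base 0x8d56 + off 0x02 + 2 + imm 0 = 0x8d5a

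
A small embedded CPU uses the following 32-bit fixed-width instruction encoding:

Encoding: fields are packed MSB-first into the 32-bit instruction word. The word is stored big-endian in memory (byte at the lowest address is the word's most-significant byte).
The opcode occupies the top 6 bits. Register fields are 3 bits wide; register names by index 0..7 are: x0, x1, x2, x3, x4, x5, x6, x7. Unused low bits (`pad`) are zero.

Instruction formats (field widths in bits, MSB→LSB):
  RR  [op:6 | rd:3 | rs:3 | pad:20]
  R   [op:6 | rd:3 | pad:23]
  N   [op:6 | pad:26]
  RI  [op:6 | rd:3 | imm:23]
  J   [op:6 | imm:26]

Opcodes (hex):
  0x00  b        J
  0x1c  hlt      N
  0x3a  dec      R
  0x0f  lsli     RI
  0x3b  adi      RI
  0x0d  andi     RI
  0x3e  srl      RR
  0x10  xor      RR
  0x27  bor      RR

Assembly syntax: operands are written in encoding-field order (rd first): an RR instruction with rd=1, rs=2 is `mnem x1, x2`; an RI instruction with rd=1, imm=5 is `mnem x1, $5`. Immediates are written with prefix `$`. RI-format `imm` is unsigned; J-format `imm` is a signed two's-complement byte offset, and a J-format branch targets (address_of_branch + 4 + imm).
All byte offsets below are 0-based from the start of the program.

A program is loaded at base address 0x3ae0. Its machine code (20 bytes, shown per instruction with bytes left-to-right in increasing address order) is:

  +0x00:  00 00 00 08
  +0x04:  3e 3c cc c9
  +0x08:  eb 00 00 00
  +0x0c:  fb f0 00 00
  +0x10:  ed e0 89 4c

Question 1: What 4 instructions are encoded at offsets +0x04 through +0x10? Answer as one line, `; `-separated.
lsli x4, $3984585; dec x6; srl x7, x7; adi x3, $6326604

+0x04: 3e 3c cc c9 ⇒ word 0x3e3cccc9 (big)
  op=0x3e3cccc9>>26=0xf ⇒ lsli (RI)
  rd@[25:23]=0x4 ⇒ x4
  imm@[22:0]=0x3cccc9 ⇒ $3984585
+0x08: eb 00 00 00 ⇒ word 0xeb000000 (big)
  op=0xeb000000>>26=0x3a ⇒ dec (R)
  rd@[25:23]=0x6 ⇒ x6
+0x0c: fb f0 00 00 ⇒ word 0xfbf00000 (big)
  op=0xfbf00000>>26=0x3e ⇒ srl (RR)
  rd@[25:23]=0x7 ⇒ x7
  rs@[22:20]=0x7 ⇒ x7
+0x10: ed e0 89 4c ⇒ word 0xede0894c (big)
  op=0xede0894c>>26=0x3b ⇒ adi (RI)
  rd@[25:23]=0x3 ⇒ x3
  imm@[22:0]=0x60894c ⇒ $6326604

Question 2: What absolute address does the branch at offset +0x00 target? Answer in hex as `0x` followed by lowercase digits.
[00] 00 00 00 08 → 0x00000008
  top 6b → 0x0 → b [J]
  imm: (w>>0)&0x3ffffff=0x8 → $8
  target = base 0x3ae0 + off 0x00 + 4 + imm 8 = 0x3aec

0x3aec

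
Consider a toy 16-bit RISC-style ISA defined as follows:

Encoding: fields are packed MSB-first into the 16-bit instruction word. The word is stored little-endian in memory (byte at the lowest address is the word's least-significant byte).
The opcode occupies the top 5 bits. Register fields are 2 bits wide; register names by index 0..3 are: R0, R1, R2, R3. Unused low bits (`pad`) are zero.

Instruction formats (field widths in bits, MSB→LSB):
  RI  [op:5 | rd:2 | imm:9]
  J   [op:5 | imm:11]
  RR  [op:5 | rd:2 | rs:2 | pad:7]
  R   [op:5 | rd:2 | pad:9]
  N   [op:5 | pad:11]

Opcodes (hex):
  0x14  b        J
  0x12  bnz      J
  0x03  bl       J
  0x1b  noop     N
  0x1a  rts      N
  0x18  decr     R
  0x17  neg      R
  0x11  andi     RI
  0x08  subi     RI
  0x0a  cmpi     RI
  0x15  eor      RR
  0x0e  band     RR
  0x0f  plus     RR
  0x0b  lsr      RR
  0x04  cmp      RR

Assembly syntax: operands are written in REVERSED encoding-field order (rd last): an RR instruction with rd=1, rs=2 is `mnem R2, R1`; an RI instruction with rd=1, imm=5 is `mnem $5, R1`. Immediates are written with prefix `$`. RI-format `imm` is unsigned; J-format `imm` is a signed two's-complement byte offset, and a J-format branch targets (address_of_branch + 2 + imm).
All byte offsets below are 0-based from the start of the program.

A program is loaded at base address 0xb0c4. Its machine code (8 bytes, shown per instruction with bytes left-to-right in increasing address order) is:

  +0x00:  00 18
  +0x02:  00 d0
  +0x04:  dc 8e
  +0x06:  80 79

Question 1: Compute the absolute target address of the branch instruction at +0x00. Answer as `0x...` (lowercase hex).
off 0x00: read 00 18 as little → 0x1800
  opcode bits[15:11]=0x3: bl/J
  imm@[10:0]=0x0 ⇒ $0
  target = base 0xb0c4 + off 0x00 + 2 + imm 0 = 0xb0c6

0xb0c6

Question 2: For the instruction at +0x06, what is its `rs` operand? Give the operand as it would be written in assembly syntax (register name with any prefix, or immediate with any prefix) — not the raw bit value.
@+06  little-endian(80 79) = 0x7980
  op=0x7980>>11=0xf ⇒ plus (RR)
  rd: (w>>9)&0x3=0x0 → R0
  rs: (w>>7)&0x3=0x3 → R3

R3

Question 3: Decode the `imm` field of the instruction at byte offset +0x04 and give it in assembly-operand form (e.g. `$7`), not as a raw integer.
@+04  little-endian(dc 8e) = 0x8edc
  top 5b → 0x11 → andi [RI]
  [10:9] rd=3 = R3
  [8:0] imm=220 = $220

$220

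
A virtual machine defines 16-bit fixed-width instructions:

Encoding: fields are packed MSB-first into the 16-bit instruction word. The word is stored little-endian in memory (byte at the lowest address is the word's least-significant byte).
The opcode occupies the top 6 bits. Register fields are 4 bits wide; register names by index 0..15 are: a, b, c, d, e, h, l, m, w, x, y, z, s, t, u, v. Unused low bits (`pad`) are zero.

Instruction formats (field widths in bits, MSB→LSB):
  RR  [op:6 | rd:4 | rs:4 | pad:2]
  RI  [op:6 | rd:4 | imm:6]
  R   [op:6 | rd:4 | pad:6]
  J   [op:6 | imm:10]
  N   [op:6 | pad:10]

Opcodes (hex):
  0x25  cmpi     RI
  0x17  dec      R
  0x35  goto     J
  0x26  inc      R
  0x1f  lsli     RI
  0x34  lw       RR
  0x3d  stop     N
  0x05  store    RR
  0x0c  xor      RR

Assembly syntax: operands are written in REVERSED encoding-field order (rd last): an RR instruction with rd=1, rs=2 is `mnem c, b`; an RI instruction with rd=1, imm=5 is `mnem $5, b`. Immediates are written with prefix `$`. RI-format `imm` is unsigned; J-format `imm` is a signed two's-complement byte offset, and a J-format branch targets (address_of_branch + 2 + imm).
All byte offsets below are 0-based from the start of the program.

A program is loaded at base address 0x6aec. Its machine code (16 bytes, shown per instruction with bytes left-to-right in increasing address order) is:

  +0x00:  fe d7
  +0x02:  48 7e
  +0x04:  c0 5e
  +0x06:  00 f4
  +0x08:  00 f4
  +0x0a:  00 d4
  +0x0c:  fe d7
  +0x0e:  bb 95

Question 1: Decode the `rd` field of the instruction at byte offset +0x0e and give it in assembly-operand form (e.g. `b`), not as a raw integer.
l

off 0x0e: read bb 95 as little → 0x95bb
  top 6b → 0x25 → cmpi [RI]
  rd: (w>>6)&0xf=0x6 → l
  imm: (w>>0)&0x3f=0x3b → $59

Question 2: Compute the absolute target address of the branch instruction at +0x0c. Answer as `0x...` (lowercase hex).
off 0x0c: read fe d7 as little → 0xd7fe
  top 6b → 0x35 → goto [J]
  imm: (w>>0)&0x3ff=0x3fe (s10→-2) → $-2
  target = base 0x6aec + off 0x0c + 2 + imm -2 = 0x6af8

0x6af8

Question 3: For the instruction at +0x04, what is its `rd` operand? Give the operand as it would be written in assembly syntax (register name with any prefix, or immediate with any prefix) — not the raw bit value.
z

off 0x04: read c0 5e as little → 0x5ec0
  top 6b → 0x17 → dec [R]
  [9:6] rd=11 = z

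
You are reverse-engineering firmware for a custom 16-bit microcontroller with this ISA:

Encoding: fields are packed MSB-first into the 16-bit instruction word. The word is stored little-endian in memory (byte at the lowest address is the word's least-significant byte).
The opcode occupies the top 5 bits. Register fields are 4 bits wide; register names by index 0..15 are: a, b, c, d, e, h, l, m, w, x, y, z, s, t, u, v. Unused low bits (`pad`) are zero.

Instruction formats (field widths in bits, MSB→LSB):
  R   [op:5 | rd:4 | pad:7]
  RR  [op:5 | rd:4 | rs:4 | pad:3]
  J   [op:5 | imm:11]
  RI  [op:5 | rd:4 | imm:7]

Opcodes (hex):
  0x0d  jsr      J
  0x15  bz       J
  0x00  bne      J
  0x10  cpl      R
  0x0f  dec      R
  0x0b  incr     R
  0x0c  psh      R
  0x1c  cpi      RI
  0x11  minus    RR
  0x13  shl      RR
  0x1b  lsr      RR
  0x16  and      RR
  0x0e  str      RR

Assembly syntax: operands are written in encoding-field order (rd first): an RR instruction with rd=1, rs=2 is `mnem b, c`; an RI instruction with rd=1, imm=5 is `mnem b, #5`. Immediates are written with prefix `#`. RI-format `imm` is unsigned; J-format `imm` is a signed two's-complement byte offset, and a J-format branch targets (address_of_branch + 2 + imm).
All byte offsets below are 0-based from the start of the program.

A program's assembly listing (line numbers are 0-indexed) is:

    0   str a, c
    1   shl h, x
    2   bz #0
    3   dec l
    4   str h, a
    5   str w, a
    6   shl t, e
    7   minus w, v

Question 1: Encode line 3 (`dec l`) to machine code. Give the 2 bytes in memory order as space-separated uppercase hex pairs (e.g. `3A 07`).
00 7B

line 3 (dec): pack op=0xf:5|rd=6:4|pad=0:7 = 0x7b00; little→ 00 7b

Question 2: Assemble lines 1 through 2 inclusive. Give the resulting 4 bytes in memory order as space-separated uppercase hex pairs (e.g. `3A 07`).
line 1 (shl): pack op=0x13:5|rd=5:4|rs=9:4|pad=0:3 = 0x9ac8; little→ c8 9a
line 2 (bz): pack op=0x15:5|imm=0:11 = 0xa800; little→ 00 a8

C8 9A 00 A8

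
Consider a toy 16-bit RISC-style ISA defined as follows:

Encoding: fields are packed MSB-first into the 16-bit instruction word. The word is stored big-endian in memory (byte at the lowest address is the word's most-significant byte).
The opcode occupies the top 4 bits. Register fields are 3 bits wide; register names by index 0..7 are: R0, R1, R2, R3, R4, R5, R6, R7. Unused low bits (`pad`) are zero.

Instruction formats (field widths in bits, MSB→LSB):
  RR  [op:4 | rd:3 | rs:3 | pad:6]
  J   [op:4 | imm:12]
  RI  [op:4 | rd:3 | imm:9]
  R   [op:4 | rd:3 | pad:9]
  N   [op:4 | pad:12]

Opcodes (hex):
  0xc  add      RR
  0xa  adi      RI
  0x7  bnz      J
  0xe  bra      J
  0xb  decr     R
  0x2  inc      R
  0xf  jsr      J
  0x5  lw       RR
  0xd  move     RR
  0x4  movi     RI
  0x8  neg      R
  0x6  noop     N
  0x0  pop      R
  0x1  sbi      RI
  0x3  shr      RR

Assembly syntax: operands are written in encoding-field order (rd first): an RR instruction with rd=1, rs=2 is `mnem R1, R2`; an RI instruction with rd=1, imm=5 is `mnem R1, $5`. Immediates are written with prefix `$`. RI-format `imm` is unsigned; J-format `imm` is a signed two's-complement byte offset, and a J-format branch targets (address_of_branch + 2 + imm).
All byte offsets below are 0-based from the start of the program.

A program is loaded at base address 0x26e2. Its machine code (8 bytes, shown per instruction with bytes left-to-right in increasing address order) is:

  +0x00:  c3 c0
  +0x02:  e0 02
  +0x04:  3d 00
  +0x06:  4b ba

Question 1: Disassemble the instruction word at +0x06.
movi R5, $442

+0x06: 4b ba ⇒ word 0x4bba (big)
  op=0x4bba>>12=0x4 ⇒ movi (RI)
  rd: (w>>9)&0x7=0x5 → R5
  imm: (w>>0)&0x1ff=0x1ba → $442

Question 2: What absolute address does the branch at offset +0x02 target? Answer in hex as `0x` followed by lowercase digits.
0x26e8

off 0x02: read e0 02 as big → 0xe002
  op=0xe002>>12=0xe ⇒ bra (J)
  [11:0] imm=2 = $2
  target = base 0x26e2 + off 0x02 + 2 + imm 2 = 0x26e8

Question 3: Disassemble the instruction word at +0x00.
off 0x00: read c3 c0 as big → 0xc3c0
  op=0xc3c0>>12=0xc ⇒ add (RR)
  rd: (w>>9)&0x7=0x1 → R1
  rs: (w>>6)&0x7=0x7 → R7

add R1, R7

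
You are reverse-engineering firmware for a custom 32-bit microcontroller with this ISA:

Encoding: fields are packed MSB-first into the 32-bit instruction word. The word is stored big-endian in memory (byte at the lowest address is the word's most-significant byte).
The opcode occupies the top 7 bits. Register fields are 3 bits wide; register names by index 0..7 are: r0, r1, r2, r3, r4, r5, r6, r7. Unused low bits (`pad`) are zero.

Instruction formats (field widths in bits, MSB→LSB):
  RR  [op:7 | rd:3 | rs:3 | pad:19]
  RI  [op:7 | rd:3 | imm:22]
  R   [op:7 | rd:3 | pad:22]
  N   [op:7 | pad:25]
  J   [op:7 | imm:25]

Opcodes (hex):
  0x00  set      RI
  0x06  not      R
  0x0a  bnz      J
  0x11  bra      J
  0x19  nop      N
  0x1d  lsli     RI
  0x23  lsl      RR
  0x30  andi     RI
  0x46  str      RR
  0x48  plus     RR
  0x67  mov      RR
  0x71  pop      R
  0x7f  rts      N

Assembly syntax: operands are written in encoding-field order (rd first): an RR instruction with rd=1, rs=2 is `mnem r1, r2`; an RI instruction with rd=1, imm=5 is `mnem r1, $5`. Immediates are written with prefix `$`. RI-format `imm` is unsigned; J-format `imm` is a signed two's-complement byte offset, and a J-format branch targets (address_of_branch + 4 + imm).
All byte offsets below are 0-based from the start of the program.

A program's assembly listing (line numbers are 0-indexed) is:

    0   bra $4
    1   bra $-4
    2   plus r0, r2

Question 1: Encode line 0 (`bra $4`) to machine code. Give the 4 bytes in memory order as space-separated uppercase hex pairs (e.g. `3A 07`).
0. bra fields op=0x11:7|imm=4:25 → word 22000004h → 22 00 00 04

22 00 00 04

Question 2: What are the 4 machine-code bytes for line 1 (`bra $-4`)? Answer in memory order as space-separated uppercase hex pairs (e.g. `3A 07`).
line 1 (bra): pack op=0x11:7|imm=-4:25 = 0x23fffffc; big→ 23 ff ff fc

23 FF FF FC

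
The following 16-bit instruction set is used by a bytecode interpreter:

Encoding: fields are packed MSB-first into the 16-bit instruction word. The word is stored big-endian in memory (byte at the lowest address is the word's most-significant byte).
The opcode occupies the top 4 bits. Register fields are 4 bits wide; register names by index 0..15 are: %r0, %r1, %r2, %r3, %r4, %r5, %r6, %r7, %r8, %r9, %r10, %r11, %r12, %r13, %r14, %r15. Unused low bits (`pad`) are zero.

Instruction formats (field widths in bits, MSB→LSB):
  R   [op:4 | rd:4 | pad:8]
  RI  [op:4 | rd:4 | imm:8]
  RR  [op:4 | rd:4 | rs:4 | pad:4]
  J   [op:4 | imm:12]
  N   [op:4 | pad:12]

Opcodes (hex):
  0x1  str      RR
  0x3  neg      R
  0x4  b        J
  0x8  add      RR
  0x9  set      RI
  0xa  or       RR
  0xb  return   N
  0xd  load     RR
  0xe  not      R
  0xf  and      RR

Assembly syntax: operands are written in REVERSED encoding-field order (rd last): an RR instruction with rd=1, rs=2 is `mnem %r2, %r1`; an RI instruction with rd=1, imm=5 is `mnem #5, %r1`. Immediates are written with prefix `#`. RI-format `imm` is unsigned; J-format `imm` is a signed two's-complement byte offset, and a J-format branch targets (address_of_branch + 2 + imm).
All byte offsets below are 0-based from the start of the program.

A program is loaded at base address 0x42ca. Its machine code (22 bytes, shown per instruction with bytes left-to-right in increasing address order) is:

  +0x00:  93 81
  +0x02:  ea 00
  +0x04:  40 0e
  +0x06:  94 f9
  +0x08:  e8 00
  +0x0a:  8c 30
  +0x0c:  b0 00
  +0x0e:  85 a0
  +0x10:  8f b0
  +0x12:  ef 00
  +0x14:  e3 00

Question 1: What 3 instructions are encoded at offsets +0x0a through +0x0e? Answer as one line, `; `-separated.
add %r3, %r12; return; add %r10, %r5

+0x0a: 8c 30 ⇒ word 0x8c30 (big)
  top 4b → 0x8 → add [RR]
  rd: (w>>8)&0xf=0xc → %r12
  rs: (w>>4)&0xf=0x3 → %r3
+0x0c: b0 00 ⇒ word 0xb000 (big)
  top 4b → 0xb → return [N]
+0x0e: 85 a0 ⇒ word 0x85a0 (big)
  top 4b → 0x8 → add [RR]
  rd: (w>>8)&0xf=0x5 → %r5
  rs: (w>>4)&0xf=0xa → %r10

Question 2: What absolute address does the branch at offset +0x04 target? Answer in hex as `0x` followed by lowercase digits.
+0x04: 40 0e ⇒ word 0x400e (big)
  op=0x400e>>12=0x4 ⇒ b (J)
  [11:0] imm=14 = #14
  target = base 0x42ca + off 0x04 + 2 + imm 14 = 0x42de

0x42de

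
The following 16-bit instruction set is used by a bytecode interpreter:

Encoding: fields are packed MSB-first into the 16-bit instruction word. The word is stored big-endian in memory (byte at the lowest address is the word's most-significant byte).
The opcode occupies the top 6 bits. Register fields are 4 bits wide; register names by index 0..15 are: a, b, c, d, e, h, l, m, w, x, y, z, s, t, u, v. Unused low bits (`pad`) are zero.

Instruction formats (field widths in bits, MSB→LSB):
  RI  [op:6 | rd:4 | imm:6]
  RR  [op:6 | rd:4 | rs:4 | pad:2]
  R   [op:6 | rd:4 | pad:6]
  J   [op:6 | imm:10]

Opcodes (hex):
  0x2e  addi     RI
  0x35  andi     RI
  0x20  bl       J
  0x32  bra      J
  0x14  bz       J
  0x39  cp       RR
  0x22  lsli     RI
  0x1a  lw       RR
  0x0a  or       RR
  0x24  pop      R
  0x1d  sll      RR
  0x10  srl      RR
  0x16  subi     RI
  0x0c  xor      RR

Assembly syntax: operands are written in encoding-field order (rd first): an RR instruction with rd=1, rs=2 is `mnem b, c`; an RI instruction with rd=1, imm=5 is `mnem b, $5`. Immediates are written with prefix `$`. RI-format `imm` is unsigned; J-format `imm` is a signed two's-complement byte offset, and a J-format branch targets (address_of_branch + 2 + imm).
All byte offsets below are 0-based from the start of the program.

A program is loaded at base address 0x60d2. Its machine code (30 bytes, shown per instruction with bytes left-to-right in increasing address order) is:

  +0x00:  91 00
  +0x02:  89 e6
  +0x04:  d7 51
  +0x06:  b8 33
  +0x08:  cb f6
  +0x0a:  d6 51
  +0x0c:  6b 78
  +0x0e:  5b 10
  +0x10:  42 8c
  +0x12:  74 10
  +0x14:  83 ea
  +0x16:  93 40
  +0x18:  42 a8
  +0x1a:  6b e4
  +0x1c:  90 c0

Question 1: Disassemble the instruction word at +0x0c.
lw t, u

+0x0c: 6b 78 ⇒ word 0x6b78 (big)
  opcode bits[15:10]=0x1a: lw/RR
  [9:6] rd=13 = t
  [5:2] rs=14 = u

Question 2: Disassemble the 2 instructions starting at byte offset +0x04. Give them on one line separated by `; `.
@+04  big-endian(d7 51) = 0xd751
  top 6b → 0x35 → andi [RI]
  rd: (w>>6)&0xf=0xd → t
  imm: (w>>0)&0x3f=0x11 → $17
@+06  big-endian(b8 33) = 0xb833
  top 6b → 0x2e → addi [RI]
  rd: (w>>6)&0xf=0x0 → a
  imm: (w>>0)&0x3f=0x33 → $51

andi t, $17; addi a, $51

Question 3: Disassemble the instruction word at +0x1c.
@+1c  big-endian(90 c0) = 0x90c0
  top 6b → 0x24 → pop [R]
  rd@[9:6]=0x3 ⇒ d

pop d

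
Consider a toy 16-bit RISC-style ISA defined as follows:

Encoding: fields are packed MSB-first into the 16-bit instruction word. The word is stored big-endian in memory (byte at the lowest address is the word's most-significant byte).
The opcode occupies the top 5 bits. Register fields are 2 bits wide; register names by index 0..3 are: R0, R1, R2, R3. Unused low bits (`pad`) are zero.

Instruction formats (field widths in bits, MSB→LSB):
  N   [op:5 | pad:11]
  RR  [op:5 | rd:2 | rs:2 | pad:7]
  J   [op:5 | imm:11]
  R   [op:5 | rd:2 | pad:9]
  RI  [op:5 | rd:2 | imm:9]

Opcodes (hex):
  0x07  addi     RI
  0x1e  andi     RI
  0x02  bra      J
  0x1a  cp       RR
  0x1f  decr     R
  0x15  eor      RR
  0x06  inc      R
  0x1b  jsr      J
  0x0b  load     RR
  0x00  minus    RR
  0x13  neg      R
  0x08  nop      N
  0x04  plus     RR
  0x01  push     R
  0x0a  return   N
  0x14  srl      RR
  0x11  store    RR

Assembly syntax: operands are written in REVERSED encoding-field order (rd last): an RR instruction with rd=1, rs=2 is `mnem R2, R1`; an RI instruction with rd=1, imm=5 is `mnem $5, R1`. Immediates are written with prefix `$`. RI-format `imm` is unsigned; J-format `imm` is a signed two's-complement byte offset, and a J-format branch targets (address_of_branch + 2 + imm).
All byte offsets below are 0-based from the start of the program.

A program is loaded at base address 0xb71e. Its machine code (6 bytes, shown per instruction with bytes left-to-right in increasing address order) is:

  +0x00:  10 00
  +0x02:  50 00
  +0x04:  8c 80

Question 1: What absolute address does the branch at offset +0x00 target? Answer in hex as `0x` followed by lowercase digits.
@+00  big-endian(10 00) = 0x1000
  opcode bits[15:11]=0x2: bra/J
  imm: (w>>0)&0x7ff=0x0 → $0
  target = base 0xb71e + off 0x00 + 2 + imm 0 = 0xb720

0xb720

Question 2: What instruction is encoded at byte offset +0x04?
+0x04: 8c 80 ⇒ word 0x8c80 (big)
  op=0x8c80>>11=0x11 ⇒ store (RR)
  rd: (w>>9)&0x3=0x2 → R2
  rs: (w>>7)&0x3=0x1 → R1

store R1, R2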